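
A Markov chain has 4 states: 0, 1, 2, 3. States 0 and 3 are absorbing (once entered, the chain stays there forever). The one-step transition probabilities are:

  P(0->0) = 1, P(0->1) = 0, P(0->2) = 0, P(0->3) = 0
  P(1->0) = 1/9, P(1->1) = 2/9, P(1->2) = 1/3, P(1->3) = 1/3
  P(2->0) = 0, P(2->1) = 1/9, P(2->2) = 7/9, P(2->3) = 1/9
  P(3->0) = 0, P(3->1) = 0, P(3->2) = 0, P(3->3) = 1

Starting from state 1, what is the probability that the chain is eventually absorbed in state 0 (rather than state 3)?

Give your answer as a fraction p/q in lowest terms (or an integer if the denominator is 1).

Let a_i = P(absorbed in 0 | start in state i).
Boundary conditions: a_0 = 1, a_3 = 0.
For each transient state i, a_i = sum_j P(i->j) * a_j:
  a_1 = 1/9*a_0 + 2/9*a_1 + 1/3*a_2 + 1/3*a_3
  a_2 = 0*a_0 + 1/9*a_1 + 7/9*a_2 + 1/9*a_3

Substituting a_0 = 1 and a_3 = 0, rearrange to (I - Q) a = r where r[i] = P(i -> 0):
  [7/9, -1/3] . (a_1, a_2) = 1/9
  [-1/9, 2/9] . (a_1, a_2) = 0

Solving yields:
  a_1 = 2/11
  a_2 = 1/11

Starting state is 1, so the absorption probability is a_1 = 2/11.

Answer: 2/11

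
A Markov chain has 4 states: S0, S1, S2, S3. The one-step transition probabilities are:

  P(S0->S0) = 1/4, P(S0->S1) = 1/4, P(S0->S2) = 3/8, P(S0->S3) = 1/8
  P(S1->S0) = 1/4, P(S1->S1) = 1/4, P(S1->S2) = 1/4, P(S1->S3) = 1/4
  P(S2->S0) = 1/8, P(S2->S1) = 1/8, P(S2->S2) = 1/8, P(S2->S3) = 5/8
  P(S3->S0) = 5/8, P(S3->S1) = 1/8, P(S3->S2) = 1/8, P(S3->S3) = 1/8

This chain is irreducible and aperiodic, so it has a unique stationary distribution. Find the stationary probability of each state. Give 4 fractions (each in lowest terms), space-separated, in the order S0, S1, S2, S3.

Answer: 8/25 33/175 8/35 46/175

Derivation:
The stationary distribution satisfies pi = pi * P, i.e.:
  pi_S0 = 1/4*pi_S0 + 1/4*pi_S1 + 1/8*pi_S2 + 5/8*pi_S3
  pi_S1 = 1/4*pi_S0 + 1/4*pi_S1 + 1/8*pi_S2 + 1/8*pi_S3
  pi_S2 = 3/8*pi_S0 + 1/4*pi_S1 + 1/8*pi_S2 + 1/8*pi_S3
  pi_S3 = 1/8*pi_S0 + 1/4*pi_S1 + 5/8*pi_S2 + 1/8*pi_S3
with normalization: pi_S0 + pi_S1 + pi_S2 + pi_S3 = 1.

Using the first 3 balance equations plus normalization, the linear system A*pi = b is:
  [-3/4, 1/4, 1/8, 5/8] . pi = 0
  [1/4, -3/4, 1/8, 1/8] . pi = 0
  [3/8, 1/4, -7/8, 1/8] . pi = 0
  [1, 1, 1, 1] . pi = 1

Solving yields:
  pi_S0 = 8/25
  pi_S1 = 33/175
  pi_S2 = 8/35
  pi_S3 = 46/175

Verification (pi * P):
  8/25*1/4 + 33/175*1/4 + 8/35*1/8 + 46/175*5/8 = 8/25 = pi_S0  (ok)
  8/25*1/4 + 33/175*1/4 + 8/35*1/8 + 46/175*1/8 = 33/175 = pi_S1  (ok)
  8/25*3/8 + 33/175*1/4 + 8/35*1/8 + 46/175*1/8 = 8/35 = pi_S2  (ok)
  8/25*1/8 + 33/175*1/4 + 8/35*5/8 + 46/175*1/8 = 46/175 = pi_S3  (ok)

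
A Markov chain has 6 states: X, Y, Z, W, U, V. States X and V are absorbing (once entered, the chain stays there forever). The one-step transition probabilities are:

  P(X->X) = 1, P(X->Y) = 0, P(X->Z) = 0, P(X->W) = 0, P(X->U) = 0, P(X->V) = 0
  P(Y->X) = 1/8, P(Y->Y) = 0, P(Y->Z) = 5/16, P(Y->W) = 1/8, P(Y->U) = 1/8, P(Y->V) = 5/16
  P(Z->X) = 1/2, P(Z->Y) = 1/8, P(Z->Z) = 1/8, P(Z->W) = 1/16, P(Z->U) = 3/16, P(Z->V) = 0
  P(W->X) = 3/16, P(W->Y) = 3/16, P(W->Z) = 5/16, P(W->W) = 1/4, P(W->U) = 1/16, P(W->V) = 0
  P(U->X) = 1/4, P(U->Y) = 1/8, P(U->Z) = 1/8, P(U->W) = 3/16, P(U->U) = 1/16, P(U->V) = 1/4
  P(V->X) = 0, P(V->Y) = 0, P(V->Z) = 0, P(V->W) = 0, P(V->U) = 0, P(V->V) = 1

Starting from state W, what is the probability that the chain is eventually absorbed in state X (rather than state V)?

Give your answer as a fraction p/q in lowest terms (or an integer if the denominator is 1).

Let a_i = P(absorbed in X | start in state i).
Boundary conditions: a_X = 1, a_V = 0.
For each transient state i, a_i = sum_j P(i->j) * a_j:
  a_Y = 1/8*a_X + 0*a_Y + 5/16*a_Z + 1/8*a_W + 1/8*a_U + 5/16*a_V
  a_Z = 1/2*a_X + 1/8*a_Y + 1/8*a_Z + 1/16*a_W + 3/16*a_U + 0*a_V
  a_W = 3/16*a_X + 3/16*a_Y + 5/16*a_Z + 1/4*a_W + 1/16*a_U + 0*a_V
  a_U = 1/4*a_X + 1/8*a_Y + 1/8*a_Z + 3/16*a_W + 1/16*a_U + 1/4*a_V

Substituting a_X = 1 and a_V = 0, rearrange to (I - Q) a = r where r[i] = P(i -> X):
  [1, -5/16, -1/8, -1/8] . (a_Y, a_Z, a_W, a_U) = 1/8
  [-1/8, 7/8, -1/16, -3/16] . (a_Y, a_Z, a_W, a_U) = 1/2
  [-3/16, -5/16, 3/4, -1/16] . (a_Y, a_Z, a_W, a_U) = 3/16
  [-1/8, -1/8, -3/16, 15/16] . (a_Y, a_Z, a_W, a_U) = 1/4

Solving yields:
  a_Y = 4407/7831
  a_Z = 6574/7831
  a_W = 6198/7831
  a_U = 4792/7831

Starting state is W, so the absorption probability is a_W = 6198/7831.

Answer: 6198/7831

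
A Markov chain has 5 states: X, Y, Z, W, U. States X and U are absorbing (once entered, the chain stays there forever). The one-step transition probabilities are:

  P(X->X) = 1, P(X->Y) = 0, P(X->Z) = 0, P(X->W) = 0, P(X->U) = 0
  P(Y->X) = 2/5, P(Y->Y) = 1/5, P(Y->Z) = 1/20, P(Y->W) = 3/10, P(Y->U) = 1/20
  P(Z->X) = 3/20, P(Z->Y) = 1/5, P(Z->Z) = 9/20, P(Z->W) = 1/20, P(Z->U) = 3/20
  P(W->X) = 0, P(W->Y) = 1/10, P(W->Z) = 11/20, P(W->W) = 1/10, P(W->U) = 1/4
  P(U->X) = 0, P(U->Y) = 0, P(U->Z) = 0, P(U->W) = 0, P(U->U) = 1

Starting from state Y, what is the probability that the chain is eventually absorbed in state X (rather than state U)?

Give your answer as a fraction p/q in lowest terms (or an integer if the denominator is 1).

Answer: 874/1261

Derivation:
Let a_i = P(absorbed in X | start in state i).
Boundary conditions: a_X = 1, a_U = 0.
For each transient state i, a_i = sum_j P(i->j) * a_j:
  a_Y = 2/5*a_X + 1/5*a_Y + 1/20*a_Z + 3/10*a_W + 1/20*a_U
  a_Z = 3/20*a_X + 1/5*a_Y + 9/20*a_Z + 1/20*a_W + 3/20*a_U
  a_W = 0*a_X + 1/10*a_Y + 11/20*a_Z + 1/10*a_W + 1/4*a_U

Substituting a_X = 1 and a_U = 0, rearrange to (I - Q) a = r where r[i] = P(i -> X):
  [4/5, -1/20, -3/10] . (a_Y, a_Z, a_W) = 2/5
  [-1/5, 11/20, -1/20] . (a_Y, a_Z, a_W) = 3/20
  [-1/10, -11/20, 9/10] . (a_Y, a_Z, a_W) = 0

Solving yields:
  a_Y = 874/1261
  a_Z = 710/1261
  a_W = 531/1261

Starting state is Y, so the absorption probability is a_Y = 874/1261.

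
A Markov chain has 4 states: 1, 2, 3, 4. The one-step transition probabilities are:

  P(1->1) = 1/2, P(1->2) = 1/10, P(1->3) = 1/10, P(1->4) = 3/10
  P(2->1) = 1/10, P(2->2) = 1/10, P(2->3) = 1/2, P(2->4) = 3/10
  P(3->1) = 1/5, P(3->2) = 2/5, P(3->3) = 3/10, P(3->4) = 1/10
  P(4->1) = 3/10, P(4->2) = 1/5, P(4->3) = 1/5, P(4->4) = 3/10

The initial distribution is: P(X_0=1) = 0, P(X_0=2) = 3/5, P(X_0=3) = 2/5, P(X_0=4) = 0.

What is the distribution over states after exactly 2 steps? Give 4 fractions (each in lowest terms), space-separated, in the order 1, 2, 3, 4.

Propagating the distribution step by step (d_{t+1} = d_t * P):
d_0 = (1=0, 2=3/5, 3=2/5, 4=0)
  d_1[1] = 0*1/2 + 3/5*1/10 + 2/5*1/5 + 0*3/10 = 7/50
  d_1[2] = 0*1/10 + 3/5*1/10 + 2/5*2/5 + 0*1/5 = 11/50
  d_1[3] = 0*1/10 + 3/5*1/2 + 2/5*3/10 + 0*1/5 = 21/50
  d_1[4] = 0*3/10 + 3/5*3/10 + 2/5*1/10 + 0*3/10 = 11/50
d_1 = (1=7/50, 2=11/50, 3=21/50, 4=11/50)
  d_2[1] = 7/50*1/2 + 11/50*1/10 + 21/50*1/5 + 11/50*3/10 = 121/500
  d_2[2] = 7/50*1/10 + 11/50*1/10 + 21/50*2/5 + 11/50*1/5 = 31/125
  d_2[3] = 7/50*1/10 + 11/50*1/2 + 21/50*3/10 + 11/50*1/5 = 147/500
  d_2[4] = 7/50*3/10 + 11/50*3/10 + 21/50*1/10 + 11/50*3/10 = 27/125
d_2 = (1=121/500, 2=31/125, 3=147/500, 4=27/125)

Answer: 121/500 31/125 147/500 27/125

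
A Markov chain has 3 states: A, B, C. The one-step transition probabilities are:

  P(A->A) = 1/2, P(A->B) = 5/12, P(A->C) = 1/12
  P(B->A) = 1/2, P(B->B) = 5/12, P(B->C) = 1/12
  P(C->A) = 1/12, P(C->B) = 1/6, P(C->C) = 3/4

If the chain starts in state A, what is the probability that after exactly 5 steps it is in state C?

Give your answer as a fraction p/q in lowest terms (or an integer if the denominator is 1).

Answer: 211/972

Derivation:
Computing P^5 by repeated multiplication:
P^1 =
  A: [1/2, 5/12, 1/12]
  B: [1/2, 5/12, 1/12]
  C: [1/12, 1/6, 3/4]
P^2 =
  A: [67/144, 19/48, 5/36]
  B: [67/144, 19/48, 5/36]
  C: [3/16, 11/48, 7/12]
P^3 =
  A: [191/432, 55/144, 19/108]
  B: [191/432, 55/144, 19/108]
  C: [37/144, 13/48, 17/36]
P^4 =
  A: [553/1296, 161/432, 65/324]
  B: [553/1296, 161/432, 65/324]
  C: [131/432, 43/144, 43/108]
P^5 =
  A: [1619/3888, 475/1296, 211/972]
  B: [1619/3888, 475/1296, 211/972]
  C: [433/1296, 137/432, 113/324]

(P^5)[A -> C] = 211/972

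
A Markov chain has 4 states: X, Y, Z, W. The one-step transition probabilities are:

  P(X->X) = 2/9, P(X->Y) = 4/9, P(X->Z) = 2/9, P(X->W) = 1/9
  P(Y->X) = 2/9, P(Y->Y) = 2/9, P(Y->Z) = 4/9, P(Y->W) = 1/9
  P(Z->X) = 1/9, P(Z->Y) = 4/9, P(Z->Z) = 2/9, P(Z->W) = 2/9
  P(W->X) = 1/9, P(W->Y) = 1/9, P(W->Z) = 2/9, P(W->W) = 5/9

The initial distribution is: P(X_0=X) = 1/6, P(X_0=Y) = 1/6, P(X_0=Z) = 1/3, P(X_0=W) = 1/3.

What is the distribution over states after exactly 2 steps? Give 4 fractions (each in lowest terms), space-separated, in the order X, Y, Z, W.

Propagating the distribution step by step (d_{t+1} = d_t * P):
d_0 = (X=1/6, Y=1/6, Z=1/3, W=1/3)
  d_1[X] = 1/6*2/9 + 1/6*2/9 + 1/3*1/9 + 1/3*1/9 = 4/27
  d_1[Y] = 1/6*4/9 + 1/6*2/9 + 1/3*4/9 + 1/3*1/9 = 8/27
  d_1[Z] = 1/6*2/9 + 1/6*4/9 + 1/3*2/9 + 1/3*2/9 = 7/27
  d_1[W] = 1/6*1/9 + 1/6*1/9 + 1/3*2/9 + 1/3*5/9 = 8/27
d_1 = (X=4/27, Y=8/27, Z=7/27, W=8/27)
  d_2[X] = 4/27*2/9 + 8/27*2/9 + 7/27*1/9 + 8/27*1/9 = 13/81
  d_2[Y] = 4/27*4/9 + 8/27*2/9 + 7/27*4/9 + 8/27*1/9 = 68/243
  d_2[Z] = 4/27*2/9 + 8/27*4/9 + 7/27*2/9 + 8/27*2/9 = 70/243
  d_2[W] = 4/27*1/9 + 8/27*1/9 + 7/27*2/9 + 8/27*5/9 = 22/81
d_2 = (X=13/81, Y=68/243, Z=70/243, W=22/81)

Answer: 13/81 68/243 70/243 22/81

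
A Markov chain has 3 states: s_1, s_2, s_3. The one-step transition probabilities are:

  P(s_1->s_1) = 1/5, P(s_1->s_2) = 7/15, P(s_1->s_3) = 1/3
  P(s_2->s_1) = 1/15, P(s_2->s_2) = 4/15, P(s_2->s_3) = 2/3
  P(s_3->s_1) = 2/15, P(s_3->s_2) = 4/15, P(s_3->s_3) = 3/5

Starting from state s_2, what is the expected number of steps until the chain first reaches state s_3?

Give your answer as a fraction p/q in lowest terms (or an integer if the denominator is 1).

Let h_i = expected steps to first reach s_3 from state i.
Boundary: h_s_3 = 0.
First-step equations for the other states:
  h_s_1 = 1 + 1/5*h_s_1 + 7/15*h_s_2 + 1/3*h_s_3
  h_s_2 = 1 + 1/15*h_s_1 + 4/15*h_s_2 + 2/3*h_s_3

Substituting h_s_3 = 0 and rearranging gives the linear system (I - Q) h = 1:
  [4/5, -7/15] . (h_s_1, h_s_2) = 1
  [-1/15, 11/15] . (h_s_1, h_s_2) = 1

Solving yields:
  h_s_1 = 54/25
  h_s_2 = 39/25

Starting state is s_2, so the expected hitting time is h_s_2 = 39/25.

Answer: 39/25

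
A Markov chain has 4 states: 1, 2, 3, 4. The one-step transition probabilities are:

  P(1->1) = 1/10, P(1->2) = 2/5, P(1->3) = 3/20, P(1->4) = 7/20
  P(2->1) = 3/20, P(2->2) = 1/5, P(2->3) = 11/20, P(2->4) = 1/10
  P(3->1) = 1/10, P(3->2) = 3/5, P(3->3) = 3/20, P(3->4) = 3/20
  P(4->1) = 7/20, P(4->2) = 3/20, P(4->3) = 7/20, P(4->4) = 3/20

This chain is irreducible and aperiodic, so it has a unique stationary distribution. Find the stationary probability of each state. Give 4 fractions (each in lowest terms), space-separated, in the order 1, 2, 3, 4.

The stationary distribution satisfies pi = pi * P, i.e.:
  pi_1 = 1/10*pi_1 + 3/20*pi_2 + 1/10*pi_3 + 7/20*pi_4
  pi_2 = 2/5*pi_1 + 1/5*pi_2 + 3/5*pi_3 + 3/20*pi_4
  pi_3 = 3/20*pi_1 + 11/20*pi_2 + 3/20*pi_3 + 7/20*pi_4
  pi_4 = 7/20*pi_1 + 1/10*pi_2 + 3/20*pi_3 + 3/20*pi_4
with normalization: pi_1 + pi_2 + pi_3 + pi_4 = 1.

Using the first 3 balance equations plus normalization, the linear system A*pi = b is:
  [-9/10, 3/20, 1/10, 7/20] . pi = 0
  [2/5, -4/5, 3/5, 3/20] . pi = 0
  [3/20, 11/20, -17/20, 7/20] . pi = 0
  [1, 1, 1, 1] . pi = 1

Solving yields:
  pi_1 = 1675/10556
  pi_2 = 932/2639
  pi_3 = 3421/10556
  pi_4 = 433/2639

Verification (pi * P):
  1675/10556*1/10 + 932/2639*3/20 + 3421/10556*1/10 + 433/2639*7/20 = 1675/10556 = pi_1  (ok)
  1675/10556*2/5 + 932/2639*1/5 + 3421/10556*3/5 + 433/2639*3/20 = 932/2639 = pi_2  (ok)
  1675/10556*3/20 + 932/2639*11/20 + 3421/10556*3/20 + 433/2639*7/20 = 3421/10556 = pi_3  (ok)
  1675/10556*7/20 + 932/2639*1/10 + 3421/10556*3/20 + 433/2639*3/20 = 433/2639 = pi_4  (ok)

Answer: 1675/10556 932/2639 3421/10556 433/2639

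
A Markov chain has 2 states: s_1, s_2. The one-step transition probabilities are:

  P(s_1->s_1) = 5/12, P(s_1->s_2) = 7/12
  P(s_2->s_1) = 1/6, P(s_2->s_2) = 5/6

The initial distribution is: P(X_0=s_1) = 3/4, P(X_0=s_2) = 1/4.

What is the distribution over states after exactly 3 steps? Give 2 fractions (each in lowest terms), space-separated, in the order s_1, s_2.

Answer: 59/256 197/256

Derivation:
Propagating the distribution step by step (d_{t+1} = d_t * P):
d_0 = (s_1=3/4, s_2=1/4)
  d_1[s_1] = 3/4*5/12 + 1/4*1/6 = 17/48
  d_1[s_2] = 3/4*7/12 + 1/4*5/6 = 31/48
d_1 = (s_1=17/48, s_2=31/48)
  d_2[s_1] = 17/48*5/12 + 31/48*1/6 = 49/192
  d_2[s_2] = 17/48*7/12 + 31/48*5/6 = 143/192
d_2 = (s_1=49/192, s_2=143/192)
  d_3[s_1] = 49/192*5/12 + 143/192*1/6 = 59/256
  d_3[s_2] = 49/192*7/12 + 143/192*5/6 = 197/256
d_3 = (s_1=59/256, s_2=197/256)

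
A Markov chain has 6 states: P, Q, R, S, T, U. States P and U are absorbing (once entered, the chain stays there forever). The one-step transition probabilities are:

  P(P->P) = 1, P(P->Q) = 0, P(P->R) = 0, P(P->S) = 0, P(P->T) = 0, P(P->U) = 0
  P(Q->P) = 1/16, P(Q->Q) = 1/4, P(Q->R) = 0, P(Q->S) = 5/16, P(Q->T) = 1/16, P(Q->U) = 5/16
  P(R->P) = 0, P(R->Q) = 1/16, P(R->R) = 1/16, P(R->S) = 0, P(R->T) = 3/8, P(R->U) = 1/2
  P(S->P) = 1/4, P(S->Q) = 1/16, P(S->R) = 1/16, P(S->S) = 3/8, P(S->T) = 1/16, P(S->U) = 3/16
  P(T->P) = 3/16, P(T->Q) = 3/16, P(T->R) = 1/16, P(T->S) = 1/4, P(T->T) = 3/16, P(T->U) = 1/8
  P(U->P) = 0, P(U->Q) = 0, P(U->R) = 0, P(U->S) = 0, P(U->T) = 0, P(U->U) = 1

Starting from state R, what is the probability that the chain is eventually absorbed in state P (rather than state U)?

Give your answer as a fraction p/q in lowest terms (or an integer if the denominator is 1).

Answer: 1411/6606

Derivation:
Let a_i = P(absorbed in P | start in state i).
Boundary conditions: a_P = 1, a_U = 0.
For each transient state i, a_i = sum_j P(i->j) * a_j:
  a_Q = 1/16*a_P + 1/4*a_Q + 0*a_R + 5/16*a_S + 1/16*a_T + 5/16*a_U
  a_R = 0*a_P + 1/16*a_Q + 1/16*a_R + 0*a_S + 3/8*a_T + 1/2*a_U
  a_S = 1/4*a_P + 1/16*a_Q + 1/16*a_R + 3/8*a_S + 1/16*a_T + 3/16*a_U
  a_T = 3/16*a_P + 3/16*a_Q + 1/16*a_R + 1/4*a_S + 3/16*a_T + 1/8*a_U

Substituting a_P = 1 and a_U = 0, rearrange to (I - Q) a = r where r[i] = P(i -> P):
  [3/4, 0, -5/16, -1/16] . (a_Q, a_R, a_S, a_T) = 1/16
  [-1/16, 15/16, 0, -3/8] . (a_Q, a_R, a_S, a_T) = 0
  [-1/16, -1/16, 5/8, -1/16] . (a_Q, a_R, a_S, a_T) = 1/4
  [-3/16, -1/16, -1/4, 13/16] . (a_Q, a_R, a_S, a_T) = 3/16

Solving yields:
  a_Q = 2197/6606
  a_R = 1411/6606
  a_S = 4979/9909
  a_T = 4742/9909

Starting state is R, so the absorption probability is a_R = 1411/6606.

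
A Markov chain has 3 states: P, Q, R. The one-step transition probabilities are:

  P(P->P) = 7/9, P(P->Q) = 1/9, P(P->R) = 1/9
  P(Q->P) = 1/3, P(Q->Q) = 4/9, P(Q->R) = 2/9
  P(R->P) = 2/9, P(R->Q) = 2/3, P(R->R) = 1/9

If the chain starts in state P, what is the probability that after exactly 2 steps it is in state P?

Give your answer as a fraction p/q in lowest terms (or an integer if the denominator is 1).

Answer: 2/3

Derivation:
Computing P^2 by repeated multiplication:
P^1 =
  P: [7/9, 1/9, 1/9]
  Q: [1/3, 4/9, 2/9]
  R: [2/9, 2/3, 1/9]
P^2 =
  P: [2/3, 17/81, 10/81]
  Q: [37/81, 31/81, 13/81]
  R: [34/81, 32/81, 5/27]

(P^2)[P -> P] = 2/3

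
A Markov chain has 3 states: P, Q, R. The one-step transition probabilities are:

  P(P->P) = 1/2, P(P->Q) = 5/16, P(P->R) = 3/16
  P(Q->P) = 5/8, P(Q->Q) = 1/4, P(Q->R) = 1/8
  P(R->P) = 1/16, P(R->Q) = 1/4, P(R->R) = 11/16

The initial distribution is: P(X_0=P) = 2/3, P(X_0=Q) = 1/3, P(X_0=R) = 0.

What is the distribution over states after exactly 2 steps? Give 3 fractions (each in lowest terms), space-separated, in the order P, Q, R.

Propagating the distribution step by step (d_{t+1} = d_t * P):
d_0 = (P=2/3, Q=1/3, R=0)
  d_1[P] = 2/3*1/2 + 1/3*5/8 + 0*1/16 = 13/24
  d_1[Q] = 2/3*5/16 + 1/3*1/4 + 0*1/4 = 7/24
  d_1[R] = 2/3*3/16 + 1/3*1/8 + 0*11/16 = 1/6
d_1 = (P=13/24, Q=7/24, R=1/6)
  d_2[P] = 13/24*1/2 + 7/24*5/8 + 1/6*1/16 = 89/192
  d_2[Q] = 13/24*5/16 + 7/24*1/4 + 1/6*1/4 = 109/384
  d_2[R] = 13/24*3/16 + 7/24*1/8 + 1/6*11/16 = 97/384
d_2 = (P=89/192, Q=109/384, R=97/384)

Answer: 89/192 109/384 97/384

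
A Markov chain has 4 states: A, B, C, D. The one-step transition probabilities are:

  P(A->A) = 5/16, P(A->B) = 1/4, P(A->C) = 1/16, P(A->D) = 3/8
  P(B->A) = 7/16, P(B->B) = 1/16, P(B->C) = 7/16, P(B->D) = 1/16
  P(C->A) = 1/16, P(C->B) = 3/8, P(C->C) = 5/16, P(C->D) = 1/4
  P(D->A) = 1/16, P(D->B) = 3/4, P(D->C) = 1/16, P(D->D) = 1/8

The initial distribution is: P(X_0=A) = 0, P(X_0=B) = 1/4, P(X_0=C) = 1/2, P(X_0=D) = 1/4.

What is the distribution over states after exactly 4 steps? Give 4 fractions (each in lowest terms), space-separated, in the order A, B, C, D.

Answer: 31487/131072 84625/262144 31743/131072 51059/262144

Derivation:
Propagating the distribution step by step (d_{t+1} = d_t * P):
d_0 = (A=0, B=1/4, C=1/2, D=1/4)
  d_1[A] = 0*5/16 + 1/4*7/16 + 1/2*1/16 + 1/4*1/16 = 5/32
  d_1[B] = 0*1/4 + 1/4*1/16 + 1/2*3/8 + 1/4*3/4 = 25/64
  d_1[C] = 0*1/16 + 1/4*7/16 + 1/2*5/16 + 1/4*1/16 = 9/32
  d_1[D] = 0*3/8 + 1/4*1/16 + 1/2*1/4 + 1/4*1/8 = 11/64
d_1 = (A=5/32, B=25/64, C=9/32, D=11/64)
  d_2[A] = 5/32*5/16 + 25/64*7/16 + 9/32*1/16 + 11/64*1/16 = 127/512
  d_2[B] = 5/32*1/4 + 25/64*1/16 + 9/32*3/8 + 11/64*3/4 = 305/1024
  d_2[C] = 5/32*1/16 + 25/64*7/16 + 9/32*5/16 + 11/64*1/16 = 143/512
  d_2[D] = 5/32*3/8 + 25/64*1/16 + 9/32*1/4 + 11/64*1/8 = 179/1024
d_2 = (A=127/512, B=305/1024, C=143/512, D=179/1024)
  d_3[A] = 127/512*5/16 + 305/1024*7/16 + 143/512*1/16 + 179/1024*1/16 = 1935/8192
  d_3[B] = 127/512*1/4 + 305/1024*1/16 + 143/512*3/8 + 179/1024*3/4 = 5185/16384
  d_3[C] = 127/512*1/16 + 305/1024*7/16 + 143/512*5/16 + 179/1024*1/16 = 1999/8192
  d_3[D] = 127/512*3/8 + 305/1024*1/16 + 143/512*1/4 + 179/1024*1/8 = 3331/16384
d_3 = (A=1935/8192, B=5185/16384, C=1999/8192, D=3331/16384)
  d_4[A] = 1935/8192*5/16 + 5185/16384*7/16 + 1999/8192*1/16 + 3331/16384*1/16 = 31487/131072
  d_4[B] = 1935/8192*1/4 + 5185/16384*1/16 + 1999/8192*3/8 + 3331/16384*3/4 = 84625/262144
  d_4[C] = 1935/8192*1/16 + 5185/16384*7/16 + 1999/8192*5/16 + 3331/16384*1/16 = 31743/131072
  d_4[D] = 1935/8192*3/8 + 5185/16384*1/16 + 1999/8192*1/4 + 3331/16384*1/8 = 51059/262144
d_4 = (A=31487/131072, B=84625/262144, C=31743/131072, D=51059/262144)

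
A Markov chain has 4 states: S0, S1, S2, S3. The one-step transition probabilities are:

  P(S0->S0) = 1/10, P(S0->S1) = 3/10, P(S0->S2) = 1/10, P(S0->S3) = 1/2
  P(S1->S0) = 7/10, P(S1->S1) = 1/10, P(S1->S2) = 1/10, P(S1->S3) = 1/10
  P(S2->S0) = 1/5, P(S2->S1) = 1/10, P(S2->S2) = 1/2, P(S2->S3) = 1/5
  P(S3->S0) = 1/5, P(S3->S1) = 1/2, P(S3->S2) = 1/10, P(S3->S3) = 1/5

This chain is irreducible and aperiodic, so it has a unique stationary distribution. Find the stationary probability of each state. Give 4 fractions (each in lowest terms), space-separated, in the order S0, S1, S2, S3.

Answer: 149/492 131/492 1/6 65/246

Derivation:
The stationary distribution satisfies pi = pi * P, i.e.:
  pi_S0 = 1/10*pi_S0 + 7/10*pi_S1 + 1/5*pi_S2 + 1/5*pi_S3
  pi_S1 = 3/10*pi_S0 + 1/10*pi_S1 + 1/10*pi_S2 + 1/2*pi_S3
  pi_S2 = 1/10*pi_S0 + 1/10*pi_S1 + 1/2*pi_S2 + 1/10*pi_S3
  pi_S3 = 1/2*pi_S0 + 1/10*pi_S1 + 1/5*pi_S2 + 1/5*pi_S3
with normalization: pi_S0 + pi_S1 + pi_S2 + pi_S3 = 1.

Using the first 3 balance equations plus normalization, the linear system A*pi = b is:
  [-9/10, 7/10, 1/5, 1/5] . pi = 0
  [3/10, -9/10, 1/10, 1/2] . pi = 0
  [1/10, 1/10, -1/2, 1/10] . pi = 0
  [1, 1, 1, 1] . pi = 1

Solving yields:
  pi_S0 = 149/492
  pi_S1 = 131/492
  pi_S2 = 1/6
  pi_S3 = 65/246

Verification (pi * P):
  149/492*1/10 + 131/492*7/10 + 1/6*1/5 + 65/246*1/5 = 149/492 = pi_S0  (ok)
  149/492*3/10 + 131/492*1/10 + 1/6*1/10 + 65/246*1/2 = 131/492 = pi_S1  (ok)
  149/492*1/10 + 131/492*1/10 + 1/6*1/2 + 65/246*1/10 = 1/6 = pi_S2  (ok)
  149/492*1/2 + 131/492*1/10 + 1/6*1/5 + 65/246*1/5 = 65/246 = pi_S3  (ok)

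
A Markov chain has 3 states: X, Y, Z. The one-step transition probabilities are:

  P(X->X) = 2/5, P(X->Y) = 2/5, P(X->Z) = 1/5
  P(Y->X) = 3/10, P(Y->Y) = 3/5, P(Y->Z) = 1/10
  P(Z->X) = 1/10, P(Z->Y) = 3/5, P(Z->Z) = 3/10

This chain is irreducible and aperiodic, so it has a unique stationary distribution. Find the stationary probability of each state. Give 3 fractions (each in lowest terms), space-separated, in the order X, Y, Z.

The stationary distribution satisfies pi = pi * P, i.e.:
  pi_X = 2/5*pi_X + 3/10*pi_Y + 1/10*pi_Z
  pi_Y = 2/5*pi_X + 3/5*pi_Y + 3/5*pi_Z
  pi_Z = 1/5*pi_X + 1/10*pi_Y + 3/10*pi_Z
with normalization: pi_X + pi_Y + pi_Z = 1.

Using the first 2 balance equations plus normalization, the linear system A*pi = b is:
  [-3/5, 3/10, 1/10] . pi = 0
  [2/5, -2/5, 3/5] . pi = 0
  [1, 1, 1] . pi = 1

Solving yields:
  pi_X = 11/37
  pi_Y = 20/37
  pi_Z = 6/37

Verification (pi * P):
  11/37*2/5 + 20/37*3/10 + 6/37*1/10 = 11/37 = pi_X  (ok)
  11/37*2/5 + 20/37*3/5 + 6/37*3/5 = 20/37 = pi_Y  (ok)
  11/37*1/5 + 20/37*1/10 + 6/37*3/10 = 6/37 = pi_Z  (ok)

Answer: 11/37 20/37 6/37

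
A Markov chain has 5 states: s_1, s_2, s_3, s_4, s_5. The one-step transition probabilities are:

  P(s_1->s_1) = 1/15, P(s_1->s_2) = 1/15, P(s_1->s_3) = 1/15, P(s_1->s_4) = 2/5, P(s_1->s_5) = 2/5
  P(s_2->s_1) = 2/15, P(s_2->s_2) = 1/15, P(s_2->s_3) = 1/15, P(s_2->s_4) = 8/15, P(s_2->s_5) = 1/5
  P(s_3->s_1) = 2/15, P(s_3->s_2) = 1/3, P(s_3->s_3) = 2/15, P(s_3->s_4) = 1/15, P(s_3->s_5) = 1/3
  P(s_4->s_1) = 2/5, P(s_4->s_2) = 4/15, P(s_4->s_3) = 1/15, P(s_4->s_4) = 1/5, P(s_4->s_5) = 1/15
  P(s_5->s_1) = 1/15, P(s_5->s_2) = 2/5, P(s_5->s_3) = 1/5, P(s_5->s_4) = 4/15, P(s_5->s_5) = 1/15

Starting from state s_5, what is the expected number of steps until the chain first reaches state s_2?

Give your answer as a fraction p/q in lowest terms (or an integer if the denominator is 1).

Answer: 17980/5501

Derivation:
Let h_i = expected steps to first reach s_2 from state i.
Boundary: h_s_2 = 0.
First-step equations for the other states:
  h_s_1 = 1 + 1/15*h_s_1 + 1/15*h_s_2 + 1/15*h_s_3 + 2/5*h_s_4 + 2/5*h_s_5
  h_s_3 = 1 + 2/15*h_s_1 + 1/3*h_s_2 + 2/15*h_s_3 + 1/15*h_s_4 + 1/3*h_s_5
  h_s_4 = 1 + 2/5*h_s_1 + 4/15*h_s_2 + 1/15*h_s_3 + 1/5*h_s_4 + 1/15*h_s_5
  h_s_5 = 1 + 1/15*h_s_1 + 2/5*h_s_2 + 1/5*h_s_3 + 4/15*h_s_4 + 1/15*h_s_5

Substituting h_s_2 = 0 and rearranging gives the linear system (I - Q) h = 1:
  [14/15, -1/15, -2/5, -2/5] . (h_s_1, h_s_3, h_s_4, h_s_5) = 1
  [-2/15, 13/15, -1/15, -1/3] . (h_s_1, h_s_3, h_s_4, h_s_5) = 1
  [-2/5, -1/15, 4/5, -1/15] . (h_s_1, h_s_3, h_s_4, h_s_5) = 1
  [-1/15, -1/5, -4/15, 14/15] . (h_s_1, h_s_3, h_s_4, h_s_5) = 1

Solving yields:
  h_s_1 = 24430/5501
  h_s_3 = 18725/5501
  h_s_4 = 22150/5501
  h_s_5 = 17980/5501

Starting state is s_5, so the expected hitting time is h_s_5 = 17980/5501.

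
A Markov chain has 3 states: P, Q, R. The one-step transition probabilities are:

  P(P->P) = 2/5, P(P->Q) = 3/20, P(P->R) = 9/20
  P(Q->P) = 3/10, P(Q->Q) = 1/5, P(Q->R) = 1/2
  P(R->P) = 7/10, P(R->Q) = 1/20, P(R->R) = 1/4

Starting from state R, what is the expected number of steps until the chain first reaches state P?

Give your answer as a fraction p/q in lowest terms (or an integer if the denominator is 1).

Let h_i = expected steps to first reach P from state i.
Boundary: h_P = 0.
First-step equations for the other states:
  h_Q = 1 + 3/10*h_P + 1/5*h_Q + 1/2*h_R
  h_R = 1 + 7/10*h_P + 1/20*h_Q + 1/4*h_R

Substituting h_P = 0 and rearranging gives the linear system (I - Q) h = 1:
  [4/5, -1/2] . (h_Q, h_R) = 1
  [-1/20, 3/4] . (h_Q, h_R) = 1

Solving yields:
  h_Q = 50/23
  h_R = 34/23

Starting state is R, so the expected hitting time is h_R = 34/23.

Answer: 34/23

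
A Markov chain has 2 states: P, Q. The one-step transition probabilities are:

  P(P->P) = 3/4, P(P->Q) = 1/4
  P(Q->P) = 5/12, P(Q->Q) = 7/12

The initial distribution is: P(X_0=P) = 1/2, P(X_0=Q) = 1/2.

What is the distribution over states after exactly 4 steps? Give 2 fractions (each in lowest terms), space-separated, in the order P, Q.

Propagating the distribution step by step (d_{t+1} = d_t * P):
d_0 = (P=1/2, Q=1/2)
  d_1[P] = 1/2*3/4 + 1/2*5/12 = 7/12
  d_1[Q] = 1/2*1/4 + 1/2*7/12 = 5/12
d_1 = (P=7/12, Q=5/12)
  d_2[P] = 7/12*3/4 + 5/12*5/12 = 11/18
  d_2[Q] = 7/12*1/4 + 5/12*7/12 = 7/18
d_2 = (P=11/18, Q=7/18)
  d_3[P] = 11/18*3/4 + 7/18*5/12 = 67/108
  d_3[Q] = 11/18*1/4 + 7/18*7/12 = 41/108
d_3 = (P=67/108, Q=41/108)
  d_4[P] = 67/108*3/4 + 41/108*5/12 = 101/162
  d_4[Q] = 67/108*1/4 + 41/108*7/12 = 61/162
d_4 = (P=101/162, Q=61/162)

Answer: 101/162 61/162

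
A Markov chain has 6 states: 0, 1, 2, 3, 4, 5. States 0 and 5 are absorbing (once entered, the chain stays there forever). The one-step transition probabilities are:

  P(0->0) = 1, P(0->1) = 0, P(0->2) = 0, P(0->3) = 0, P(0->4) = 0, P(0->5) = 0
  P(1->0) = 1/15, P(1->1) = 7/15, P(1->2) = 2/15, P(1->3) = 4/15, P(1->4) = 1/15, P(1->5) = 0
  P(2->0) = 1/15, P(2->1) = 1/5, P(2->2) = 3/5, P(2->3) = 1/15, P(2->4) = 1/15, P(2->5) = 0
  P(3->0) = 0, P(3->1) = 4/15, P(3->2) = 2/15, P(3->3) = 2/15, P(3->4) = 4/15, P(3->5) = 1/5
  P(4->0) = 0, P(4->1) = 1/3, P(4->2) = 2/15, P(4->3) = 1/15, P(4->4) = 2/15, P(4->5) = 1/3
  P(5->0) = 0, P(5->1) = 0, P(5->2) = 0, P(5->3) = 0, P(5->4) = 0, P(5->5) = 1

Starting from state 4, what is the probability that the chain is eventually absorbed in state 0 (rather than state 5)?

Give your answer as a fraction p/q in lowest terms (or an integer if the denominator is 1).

Answer: 433/1756

Derivation:
Let a_i = P(absorbed in 0 | start in state i).
Boundary conditions: a_0 = 1, a_5 = 0.
For each transient state i, a_i = sum_j P(i->j) * a_j:
  a_1 = 1/15*a_0 + 7/15*a_1 + 2/15*a_2 + 4/15*a_3 + 1/15*a_4 + 0*a_5
  a_2 = 1/15*a_0 + 1/5*a_1 + 3/5*a_2 + 1/15*a_3 + 1/15*a_4 + 0*a_5
  a_3 = 0*a_0 + 4/15*a_1 + 2/15*a_2 + 2/15*a_3 + 4/15*a_4 + 1/5*a_5
  a_4 = 0*a_0 + 1/3*a_1 + 2/15*a_2 + 1/15*a_3 + 2/15*a_4 + 1/3*a_5

Substituting a_0 = 1 and a_5 = 0, rearrange to (I - Q) a = r where r[i] = P(i -> 0):
  [8/15, -2/15, -4/15, -1/15] . (a_1, a_2, a_3, a_4) = 1/15
  [-1/5, 2/5, -1/15, -1/15] . (a_1, a_2, a_3, a_4) = 1/15
  [-4/15, -2/15, 13/15, -4/15] . (a_1, a_2, a_3, a_4) = 0
  [-1/3, -2/15, -1/15, 13/15] . (a_1, a_2, a_3, a_4) = 0

Solving yields:
  a_1 = 711/1756
  a_2 = 1599/3512
  a_3 = 475/1756
  a_4 = 433/1756

Starting state is 4, so the absorption probability is a_4 = 433/1756.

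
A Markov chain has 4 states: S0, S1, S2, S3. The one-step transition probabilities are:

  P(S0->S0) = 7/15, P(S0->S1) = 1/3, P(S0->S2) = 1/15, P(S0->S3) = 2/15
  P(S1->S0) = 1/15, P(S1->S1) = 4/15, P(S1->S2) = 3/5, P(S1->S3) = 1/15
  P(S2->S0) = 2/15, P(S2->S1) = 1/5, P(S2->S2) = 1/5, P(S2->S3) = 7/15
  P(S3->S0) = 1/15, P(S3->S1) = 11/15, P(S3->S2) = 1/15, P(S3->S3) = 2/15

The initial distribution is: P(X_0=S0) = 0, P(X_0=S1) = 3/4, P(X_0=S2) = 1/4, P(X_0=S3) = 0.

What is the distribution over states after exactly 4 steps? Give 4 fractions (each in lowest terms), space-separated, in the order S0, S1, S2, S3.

Answer: 472/3375 4747/13500 1049/3375 2669/13500

Derivation:
Propagating the distribution step by step (d_{t+1} = d_t * P):
d_0 = (S0=0, S1=3/4, S2=1/4, S3=0)
  d_1[S0] = 0*7/15 + 3/4*1/15 + 1/4*2/15 + 0*1/15 = 1/12
  d_1[S1] = 0*1/3 + 3/4*4/15 + 1/4*1/5 + 0*11/15 = 1/4
  d_1[S2] = 0*1/15 + 3/4*3/5 + 1/4*1/5 + 0*1/15 = 1/2
  d_1[S3] = 0*2/15 + 3/4*1/15 + 1/4*7/15 + 0*2/15 = 1/6
d_1 = (S0=1/12, S1=1/4, S2=1/2, S3=1/6)
  d_2[S0] = 1/12*7/15 + 1/4*1/15 + 1/2*2/15 + 1/6*1/15 = 2/15
  d_2[S1] = 1/12*1/3 + 1/4*4/15 + 1/2*1/5 + 1/6*11/15 = 19/60
  d_2[S2] = 1/12*1/15 + 1/4*3/5 + 1/2*1/5 + 1/6*1/15 = 4/15
  d_2[S3] = 1/12*2/15 + 1/4*1/15 + 1/2*7/15 + 1/6*2/15 = 17/60
d_2 = (S0=2/15, S1=19/60, S2=4/15, S3=17/60)
  d_3[S0] = 2/15*7/15 + 19/60*1/15 + 4/15*2/15 + 17/60*1/15 = 31/225
  d_3[S1] = 2/15*1/3 + 19/60*4/15 + 4/15*1/5 + 17/60*11/15 = 39/100
  d_3[S2] = 2/15*1/15 + 19/60*3/5 + 4/15*1/5 + 17/60*1/15 = 61/225
  d_3[S3] = 2/15*2/15 + 19/60*1/15 + 4/15*7/15 + 17/60*2/15 = 181/900
d_3 = (S0=31/225, S1=39/100, S2=61/225, S3=181/900)
  d_4[S0] = 31/225*7/15 + 39/100*1/15 + 61/225*2/15 + 181/900*1/15 = 472/3375
  d_4[S1] = 31/225*1/3 + 39/100*4/15 + 61/225*1/5 + 181/900*11/15 = 4747/13500
  d_4[S2] = 31/225*1/15 + 39/100*3/5 + 61/225*1/5 + 181/900*1/15 = 1049/3375
  d_4[S3] = 31/225*2/15 + 39/100*1/15 + 61/225*7/15 + 181/900*2/15 = 2669/13500
d_4 = (S0=472/3375, S1=4747/13500, S2=1049/3375, S3=2669/13500)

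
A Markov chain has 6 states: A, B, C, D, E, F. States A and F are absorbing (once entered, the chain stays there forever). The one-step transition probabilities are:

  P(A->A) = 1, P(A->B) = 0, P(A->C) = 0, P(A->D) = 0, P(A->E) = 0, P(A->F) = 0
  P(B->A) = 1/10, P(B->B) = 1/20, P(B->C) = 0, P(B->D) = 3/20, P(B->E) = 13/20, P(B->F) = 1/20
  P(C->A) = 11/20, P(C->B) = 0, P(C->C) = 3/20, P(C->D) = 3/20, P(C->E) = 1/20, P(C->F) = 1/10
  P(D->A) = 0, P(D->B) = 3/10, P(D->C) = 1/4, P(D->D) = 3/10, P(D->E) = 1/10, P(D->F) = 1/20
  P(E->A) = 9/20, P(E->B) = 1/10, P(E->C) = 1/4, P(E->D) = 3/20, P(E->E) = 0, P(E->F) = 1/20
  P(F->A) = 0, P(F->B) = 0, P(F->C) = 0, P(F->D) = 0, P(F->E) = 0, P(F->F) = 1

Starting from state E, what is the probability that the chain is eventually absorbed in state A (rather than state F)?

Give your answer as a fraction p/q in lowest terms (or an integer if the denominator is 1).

Let a_i = P(absorbed in A | start in state i).
Boundary conditions: a_A = 1, a_F = 0.
For each transient state i, a_i = sum_j P(i->j) * a_j:
  a_B = 1/10*a_A + 1/20*a_B + 0*a_C + 3/20*a_D + 13/20*a_E + 1/20*a_F
  a_C = 11/20*a_A + 0*a_B + 3/20*a_C + 3/20*a_D + 1/20*a_E + 1/10*a_F
  a_D = 0*a_A + 3/10*a_B + 1/4*a_C + 3/10*a_D + 1/10*a_E + 1/20*a_F
  a_E = 9/20*a_A + 1/10*a_B + 1/4*a_C + 3/20*a_D + 0*a_E + 1/20*a_F

Substituting a_A = 1 and a_F = 0, rearrange to (I - Q) a = r where r[i] = P(i -> A):
  [19/20, 0, -3/20, -13/20] . (a_B, a_C, a_D, a_E) = 1/10
  [0, 17/20, -3/20, -1/20] . (a_B, a_C, a_D, a_E) = 11/20
  [-3/10, -1/4, 7/10, -1/10] . (a_B, a_C, a_D, a_E) = 0
  [-1/10, -1/4, -3/20, 1] . (a_B, a_C, a_D, a_E) = 9/20

Solving yields:
  a_B = 51415/63407
  a_C = 52796/63407
  a_D = 48629/63407
  a_E = 54168/63407

Starting state is E, so the absorption probability is a_E = 54168/63407.

Answer: 54168/63407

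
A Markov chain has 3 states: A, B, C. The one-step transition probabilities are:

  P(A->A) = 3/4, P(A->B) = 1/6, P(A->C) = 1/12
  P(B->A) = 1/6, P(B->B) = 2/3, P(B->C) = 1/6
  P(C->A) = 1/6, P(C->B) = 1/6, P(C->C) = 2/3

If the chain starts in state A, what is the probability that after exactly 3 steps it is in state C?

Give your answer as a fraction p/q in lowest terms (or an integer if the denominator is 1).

Answer: 109/576

Derivation:
Computing P^3 by repeated multiplication:
P^1 =
  A: [3/4, 1/6, 1/12]
  B: [1/6, 2/3, 1/6]
  C: [1/6, 1/6, 2/3]
P^2 =
  A: [29/48, 1/4, 7/48]
  B: [19/72, 1/2, 17/72]
  C: [19/72, 1/4, 35/72]
P^3 =
  A: [299/576, 7/24, 109/576]
  B: [277/864, 5/12, 227/864]
  C: [277/864, 7/24, 335/864]

(P^3)[A -> C] = 109/576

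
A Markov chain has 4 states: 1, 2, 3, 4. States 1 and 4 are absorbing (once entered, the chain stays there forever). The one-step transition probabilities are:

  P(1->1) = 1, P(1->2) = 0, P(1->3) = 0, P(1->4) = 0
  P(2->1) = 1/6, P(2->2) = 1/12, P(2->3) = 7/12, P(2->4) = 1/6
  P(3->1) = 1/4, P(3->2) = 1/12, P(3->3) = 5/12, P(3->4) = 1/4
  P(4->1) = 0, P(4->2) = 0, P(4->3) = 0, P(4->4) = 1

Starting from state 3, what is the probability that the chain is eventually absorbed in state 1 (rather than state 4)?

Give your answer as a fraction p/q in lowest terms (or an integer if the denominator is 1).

Answer: 1/2

Derivation:
Let a_i = P(absorbed in 1 | start in state i).
Boundary conditions: a_1 = 1, a_4 = 0.
For each transient state i, a_i = sum_j P(i->j) * a_j:
  a_2 = 1/6*a_1 + 1/12*a_2 + 7/12*a_3 + 1/6*a_4
  a_3 = 1/4*a_1 + 1/12*a_2 + 5/12*a_3 + 1/4*a_4

Substituting a_1 = 1 and a_4 = 0, rearrange to (I - Q) a = r where r[i] = P(i -> 1):
  [11/12, -7/12] . (a_2, a_3) = 1/6
  [-1/12, 7/12] . (a_2, a_3) = 1/4

Solving yields:
  a_2 = 1/2
  a_3 = 1/2

Starting state is 3, so the absorption probability is a_3 = 1/2.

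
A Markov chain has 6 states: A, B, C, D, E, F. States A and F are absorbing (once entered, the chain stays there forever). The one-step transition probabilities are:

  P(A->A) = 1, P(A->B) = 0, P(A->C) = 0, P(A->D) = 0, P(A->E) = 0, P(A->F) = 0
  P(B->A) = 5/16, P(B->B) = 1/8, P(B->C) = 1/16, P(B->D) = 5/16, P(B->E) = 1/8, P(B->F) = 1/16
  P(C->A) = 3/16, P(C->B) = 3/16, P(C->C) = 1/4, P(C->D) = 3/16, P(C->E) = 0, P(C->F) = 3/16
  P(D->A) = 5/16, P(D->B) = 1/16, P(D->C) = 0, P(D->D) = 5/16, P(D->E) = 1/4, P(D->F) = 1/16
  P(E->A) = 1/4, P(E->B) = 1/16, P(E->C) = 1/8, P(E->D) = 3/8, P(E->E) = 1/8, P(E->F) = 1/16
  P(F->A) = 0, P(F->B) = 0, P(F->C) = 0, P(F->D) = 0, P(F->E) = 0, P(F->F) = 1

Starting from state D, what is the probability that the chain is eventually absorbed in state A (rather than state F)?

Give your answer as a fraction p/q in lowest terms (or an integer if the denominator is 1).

Let a_i = P(absorbed in A | start in state i).
Boundary conditions: a_A = 1, a_F = 0.
For each transient state i, a_i = sum_j P(i->j) * a_j:
  a_B = 5/16*a_A + 1/8*a_B + 1/16*a_C + 5/16*a_D + 1/8*a_E + 1/16*a_F
  a_C = 3/16*a_A + 3/16*a_B + 1/4*a_C + 3/16*a_D + 0*a_E + 3/16*a_F
  a_D = 5/16*a_A + 1/16*a_B + 0*a_C + 5/16*a_D + 1/4*a_E + 1/16*a_F
  a_E = 1/4*a_A + 1/16*a_B + 1/8*a_C + 3/8*a_D + 1/8*a_E + 1/16*a_F

Substituting a_A = 1 and a_F = 0, rearrange to (I - Q) a = r where r[i] = P(i -> A):
  [7/8, -1/16, -5/16, -1/8] . (a_B, a_C, a_D, a_E) = 5/16
  [-3/16, 3/4, -3/16, 0] . (a_B, a_C, a_D, a_E) = 3/16
  [-1/16, 0, 11/16, -1/4] . (a_B, a_C, a_D, a_E) = 5/16
  [-1/16, -1/8, -3/8, 7/8] . (a_B, a_C, a_D, a_E) = 1/4

Solving yields:
  a_B = 1298/1609
  a_C = 1054/1609
  a_D = 1309/1609
  a_E = 1264/1609

Starting state is D, so the absorption probability is a_D = 1309/1609.

Answer: 1309/1609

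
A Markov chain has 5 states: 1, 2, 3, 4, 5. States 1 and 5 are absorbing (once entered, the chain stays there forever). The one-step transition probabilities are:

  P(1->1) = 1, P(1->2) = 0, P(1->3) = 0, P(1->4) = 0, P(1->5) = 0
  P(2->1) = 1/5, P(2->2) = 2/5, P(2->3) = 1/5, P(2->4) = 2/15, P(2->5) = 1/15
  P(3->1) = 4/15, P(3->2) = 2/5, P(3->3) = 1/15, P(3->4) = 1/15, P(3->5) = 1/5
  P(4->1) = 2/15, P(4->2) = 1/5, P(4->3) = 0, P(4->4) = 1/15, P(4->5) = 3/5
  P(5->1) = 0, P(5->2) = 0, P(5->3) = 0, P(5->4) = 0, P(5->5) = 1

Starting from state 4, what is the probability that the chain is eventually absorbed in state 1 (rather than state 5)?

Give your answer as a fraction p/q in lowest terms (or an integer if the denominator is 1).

Let a_i = P(absorbed in 1 | start in state i).
Boundary conditions: a_1 = 1, a_5 = 0.
For each transient state i, a_i = sum_j P(i->j) * a_j:
  a_2 = 1/5*a_1 + 2/5*a_2 + 1/5*a_3 + 2/15*a_4 + 1/15*a_5
  a_3 = 4/15*a_1 + 2/5*a_2 + 1/15*a_3 + 1/15*a_4 + 1/5*a_5
  a_4 = 2/15*a_1 + 1/5*a_2 + 0*a_3 + 1/15*a_4 + 3/5*a_5

Substituting a_1 = 1 and a_5 = 0, rearrange to (I - Q) a = r where r[i] = P(i -> 1):
  [3/5, -1/5, -2/15] . (a_2, a_3, a_4) = 1/5
  [-2/5, 14/15, -1/15] . (a_2, a_3, a_4) = 4/15
  [-1/5, 0, 14/15] . (a_2, a_3, a_4) = 2/15

Solving yields:
  a_2 = 818/1419
  a_3 = 261/473
  a_4 = 126/473

Starting state is 4, so the absorption probability is a_4 = 126/473.

Answer: 126/473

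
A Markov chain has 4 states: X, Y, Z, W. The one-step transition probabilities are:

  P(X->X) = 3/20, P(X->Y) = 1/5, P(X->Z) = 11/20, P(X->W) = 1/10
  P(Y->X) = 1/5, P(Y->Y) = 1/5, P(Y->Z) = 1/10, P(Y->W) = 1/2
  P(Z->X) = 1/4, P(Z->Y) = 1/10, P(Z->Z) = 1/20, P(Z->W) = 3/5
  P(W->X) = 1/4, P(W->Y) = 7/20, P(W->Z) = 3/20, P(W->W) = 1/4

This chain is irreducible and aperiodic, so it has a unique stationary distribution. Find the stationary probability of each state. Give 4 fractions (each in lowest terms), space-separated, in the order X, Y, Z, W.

The stationary distribution satisfies pi = pi * P, i.e.:
  pi_X = 3/20*pi_X + 1/5*pi_Y + 1/4*pi_Z + 1/4*pi_W
  pi_Y = 1/5*pi_X + 1/5*pi_Y + 1/10*pi_Z + 7/20*pi_W
  pi_Z = 11/20*pi_X + 1/10*pi_Y + 1/20*pi_Z + 3/20*pi_W
  pi_W = 1/10*pi_X + 1/2*pi_Y + 3/5*pi_Z + 1/4*pi_W
with normalization: pi_X + pi_Y + pi_Z + pi_W = 1.

Using the first 3 balance equations plus normalization, the linear system A*pi = b is:
  [-17/20, 1/5, 1/4, 1/4] . pi = 0
  [1/5, -4/5, 1/10, 7/20] . pi = 0
  [11/20, 1/10, -19/20, 3/20] . pi = 0
  [1, 1, 1, 1] . pi = 1

Solving yields:
  pi_X = 1183/5458
  pi_Y = 632/2729
  pi_Z = 1117/5458
  pi_W = 947/2729

Verification (pi * P):
  1183/5458*3/20 + 632/2729*1/5 + 1117/5458*1/4 + 947/2729*1/4 = 1183/5458 = pi_X  (ok)
  1183/5458*1/5 + 632/2729*1/5 + 1117/5458*1/10 + 947/2729*7/20 = 632/2729 = pi_Y  (ok)
  1183/5458*11/20 + 632/2729*1/10 + 1117/5458*1/20 + 947/2729*3/20 = 1117/5458 = pi_Z  (ok)
  1183/5458*1/10 + 632/2729*1/2 + 1117/5458*3/5 + 947/2729*1/4 = 947/2729 = pi_W  (ok)

Answer: 1183/5458 632/2729 1117/5458 947/2729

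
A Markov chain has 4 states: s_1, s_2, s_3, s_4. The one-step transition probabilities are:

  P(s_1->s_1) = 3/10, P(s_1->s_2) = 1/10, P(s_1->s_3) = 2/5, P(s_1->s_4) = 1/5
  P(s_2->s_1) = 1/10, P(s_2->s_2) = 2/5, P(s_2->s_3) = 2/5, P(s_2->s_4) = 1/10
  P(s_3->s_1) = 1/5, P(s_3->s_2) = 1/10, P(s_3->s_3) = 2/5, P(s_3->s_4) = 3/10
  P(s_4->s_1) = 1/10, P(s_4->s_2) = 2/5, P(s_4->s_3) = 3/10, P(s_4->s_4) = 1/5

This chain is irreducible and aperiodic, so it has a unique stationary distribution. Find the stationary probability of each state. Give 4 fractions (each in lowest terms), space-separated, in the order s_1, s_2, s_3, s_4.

The stationary distribution satisfies pi = pi * P, i.e.:
  pi_s_1 = 3/10*pi_s_1 + 1/10*pi_s_2 + 1/5*pi_s_3 + 1/10*pi_s_4
  pi_s_2 = 1/10*pi_s_1 + 2/5*pi_s_2 + 1/10*pi_s_3 + 2/5*pi_s_4
  pi_s_3 = 2/5*pi_s_1 + 2/5*pi_s_2 + 2/5*pi_s_3 + 3/10*pi_s_4
  pi_s_4 = 1/5*pi_s_1 + 1/10*pi_s_2 + 3/10*pi_s_3 + 1/5*pi_s_4
with normalization: pi_s_1 + pi_s_2 + pi_s_3 + pi_s_4 = 1.

Using the first 3 balance equations plus normalization, the linear system A*pi = b is:
  [-7/10, 1/10, 1/5, 1/10] . pi = 0
  [1/10, -3/5, 1/10, 2/5] . pi = 0
  [2/5, 2/5, -3/5, 3/10] . pi = 0
  [1, 1, 1, 1] . pi = 1

Solving yields:
  pi_s_1 = 127/737
  pi_s_2 = 173/737
  pi_s_3 = 279/737
  pi_s_4 = 158/737

Verification (pi * P):
  127/737*3/10 + 173/737*1/10 + 279/737*1/5 + 158/737*1/10 = 127/737 = pi_s_1  (ok)
  127/737*1/10 + 173/737*2/5 + 279/737*1/10 + 158/737*2/5 = 173/737 = pi_s_2  (ok)
  127/737*2/5 + 173/737*2/5 + 279/737*2/5 + 158/737*3/10 = 279/737 = pi_s_3  (ok)
  127/737*1/5 + 173/737*1/10 + 279/737*3/10 + 158/737*1/5 = 158/737 = pi_s_4  (ok)

Answer: 127/737 173/737 279/737 158/737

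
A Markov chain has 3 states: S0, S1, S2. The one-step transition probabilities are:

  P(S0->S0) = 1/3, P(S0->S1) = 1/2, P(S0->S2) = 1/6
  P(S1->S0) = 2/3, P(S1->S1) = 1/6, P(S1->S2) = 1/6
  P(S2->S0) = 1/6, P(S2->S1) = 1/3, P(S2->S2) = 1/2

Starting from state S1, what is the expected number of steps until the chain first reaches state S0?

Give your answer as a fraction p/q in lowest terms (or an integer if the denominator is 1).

Let h_i = expected steps to first reach S0 from state i.
Boundary: h_S0 = 0.
First-step equations for the other states:
  h_S1 = 1 + 2/3*h_S0 + 1/6*h_S1 + 1/6*h_S2
  h_S2 = 1 + 1/6*h_S0 + 1/3*h_S1 + 1/2*h_S2

Substituting h_S0 = 0 and rearranging gives the linear system (I - Q) h = 1:
  [5/6, -1/6] . (h_S1, h_S2) = 1
  [-1/3, 1/2] . (h_S1, h_S2) = 1

Solving yields:
  h_S1 = 24/13
  h_S2 = 42/13

Starting state is S1, so the expected hitting time is h_S1 = 24/13.

Answer: 24/13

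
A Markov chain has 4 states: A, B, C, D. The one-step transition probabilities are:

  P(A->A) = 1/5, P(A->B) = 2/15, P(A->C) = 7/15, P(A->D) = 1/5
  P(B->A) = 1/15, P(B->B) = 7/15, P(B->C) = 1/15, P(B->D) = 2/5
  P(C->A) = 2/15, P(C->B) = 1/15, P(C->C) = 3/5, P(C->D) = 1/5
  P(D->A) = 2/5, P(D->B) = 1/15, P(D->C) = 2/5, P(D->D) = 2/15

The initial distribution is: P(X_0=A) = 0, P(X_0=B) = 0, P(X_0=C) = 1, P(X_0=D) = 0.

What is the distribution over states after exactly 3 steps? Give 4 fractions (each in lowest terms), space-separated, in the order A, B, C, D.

Answer: 26/135 406/3375 12/25 233/1125

Derivation:
Propagating the distribution step by step (d_{t+1} = d_t * P):
d_0 = (A=0, B=0, C=1, D=0)
  d_1[A] = 0*1/5 + 0*1/15 + 1*2/15 + 0*2/5 = 2/15
  d_1[B] = 0*2/15 + 0*7/15 + 1*1/15 + 0*1/15 = 1/15
  d_1[C] = 0*7/15 + 0*1/15 + 1*3/5 + 0*2/5 = 3/5
  d_1[D] = 0*1/5 + 0*2/5 + 1*1/5 + 0*2/15 = 1/5
d_1 = (A=2/15, B=1/15, C=3/5, D=1/5)
  d_2[A] = 2/15*1/5 + 1/15*1/15 + 3/5*2/15 + 1/5*2/5 = 43/225
  d_2[B] = 2/15*2/15 + 1/15*7/15 + 3/5*1/15 + 1/5*1/15 = 23/225
  d_2[C] = 2/15*7/15 + 1/15*1/15 + 3/5*3/5 + 1/5*2/5 = 38/75
  d_2[D] = 2/15*1/5 + 1/15*2/5 + 3/5*1/5 + 1/5*2/15 = 1/5
d_2 = (A=43/225, B=23/225, C=38/75, D=1/5)
  d_3[A] = 43/225*1/5 + 23/225*1/15 + 38/75*2/15 + 1/5*2/5 = 26/135
  d_3[B] = 43/225*2/15 + 23/225*7/15 + 38/75*1/15 + 1/5*1/15 = 406/3375
  d_3[C] = 43/225*7/15 + 23/225*1/15 + 38/75*3/5 + 1/5*2/5 = 12/25
  d_3[D] = 43/225*1/5 + 23/225*2/5 + 38/75*1/5 + 1/5*2/15 = 233/1125
d_3 = (A=26/135, B=406/3375, C=12/25, D=233/1125)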